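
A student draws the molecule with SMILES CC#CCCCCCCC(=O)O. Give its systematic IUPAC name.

Counting along the main chain through the –COOH group and the multiple bond gives 10 carbons: the parent is decane.
The highest-priority functional group is a carboxylic acid (terminal –COOH), so the name ends in -oic acid.
The chain contains a C≡C triple bond, so the unsaturation ending is -yne.
The numbering direction is chosen so that the carboxylic acid carbon is C-1 by definition.
With this numbering: the triple bond between C-8 and C-9.
Assembling the pieces gives dec-8-ynoic acid.

dec-8-ynoic acid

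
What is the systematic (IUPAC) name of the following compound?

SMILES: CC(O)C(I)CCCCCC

The longest carbon chain that includes the –OH group has 9 carbons, so the parent hydride is nonane.
The highest-priority functional group is an alcohol (–OH), so the name ends in -ol.
Choose the numbering such that numbering from this end puts the hydroxyl group at C-2 rather than C-8.
That gives the hydroxyl at C-2; an iodo group at C-3.
Assembling the pieces gives 3-iodononan-2-ol.

3-iodononan-2-ol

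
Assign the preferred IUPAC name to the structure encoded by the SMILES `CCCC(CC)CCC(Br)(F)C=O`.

2-bromo-5-ethyl-2-fluorooctanal

The longest carbon chain that includes the –CHO group has 8 carbons, so the parent hydride is octane.
The highest-priority functional group is an aldehyde (terminal –CHO), so the name ends in -al.
Number the chain so that the aldehyde carbon is C-1 by definition.
This places a bromo group at C-2; an ethyl group at C-5; a fluoro group at C-2.
Prefixes are listed alphabetically: bromo, ethyl, fluoro.
Assembling the pieces gives 2-bromo-5-ethyl-2-fluorooctanal.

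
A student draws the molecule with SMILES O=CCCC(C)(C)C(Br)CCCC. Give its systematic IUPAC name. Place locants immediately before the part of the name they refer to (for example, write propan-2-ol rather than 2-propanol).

The longest carbon chain that includes the –CHO group has 9 carbons, so the parent hydride is nonane.
The principal characteristic group is an aldehyde (terminal –CHO), named with the suffix -al.
Choose the numbering such that the aldehyde carbon is C-1 by definition.
With this numbering: a bromo group at C-5; two methyl groups at C-4.
Substituent prefixes are cited in alphabetical order (multiplying prefixes like di-/tri- are ignored for ordering).
Putting it together: 5-bromo-4,4-dimethylnonanal.

5-bromo-4,4-dimethylnonanal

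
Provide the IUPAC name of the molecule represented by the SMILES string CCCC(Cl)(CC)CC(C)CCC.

The parent chain contains 9 carbons (nonane).
Number the chain so that the substituent locant set {4,4,6} is lower than {4,6,6} at the first point of difference.
This places a chloro group at C-4; an ethyl group at C-4; a methyl group at C-6.
Prefixes are listed alphabetically: chloro, ethyl, methyl.
Putting it together: 4-chloro-4-ethyl-6-methylnonane.

4-chloro-4-ethyl-6-methylnonane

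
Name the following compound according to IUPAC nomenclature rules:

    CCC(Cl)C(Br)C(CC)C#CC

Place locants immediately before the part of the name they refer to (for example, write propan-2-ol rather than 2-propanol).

5-bromo-6-chloro-4-ethyloct-2-yne

The longest chain bearing the multiple bond is 8 carbons long (octane).
There is one C≡C triple bond, indicated by the ending -yne.
The numbering direction is chosen so that numbering from this end puts the triple bond at C-2 rather than C-6.
With this numbering: the triple bond between C-2 and C-3; a bromo group at C-5; a chloro group at C-6; an ethyl group at C-4.
The substituents are ordered alphabetically, ignoring any di-/tri- multipliers.
Assembling the pieces gives 5-bromo-6-chloro-4-ethyloct-2-yne.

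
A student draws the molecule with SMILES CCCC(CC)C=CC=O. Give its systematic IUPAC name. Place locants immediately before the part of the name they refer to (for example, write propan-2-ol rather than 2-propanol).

Counting along the main chain through the –CHO group and the multiple bond gives 7 carbons: the parent is heptane.
An aldehyde (terminal –CHO) is the principal characteristic group, giving the suffix -al.
A C=C double bond in the chain gives the infix -ene-.
The numbering direction is chosen so that the aldehyde carbon is C-1 by definition.
With this numbering: the double bond between C-2 and C-3; an ethyl group at C-4.
The name is 4-ethylhept-2-enal.

4-ethylhept-2-enal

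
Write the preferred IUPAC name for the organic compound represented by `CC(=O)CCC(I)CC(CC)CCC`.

7-ethyl-5-iododecan-2-one

Counting along the main chain through the carbonyl gives 10 carbons: the parent is decane.
A ketone (C=O on an internal carbon) is the principal characteristic group, giving the suffix -one.
Choose the numbering such that numbering from this end puts the carbonyl group at C-2 rather than C-9.
This places the carbonyl at C-2; an ethyl group at C-7; an iodo group at C-5.
Substituent prefixes are cited in alphabetical order (multiplying prefixes like di-/tri- are ignored for ordering).
Putting it together: 7-ethyl-5-iododecan-2-one.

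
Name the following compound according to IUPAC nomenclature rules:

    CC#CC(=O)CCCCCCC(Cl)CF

The longest carbon chain that includes the carbonyl and the multiple bond has 12 carbons, so the parent hydride is dodecane.
A ketone (C=O on an internal carbon) is the principal characteristic group, giving the suffix -one.
There is one C≡C triple bond, indicated by the ending -yne.
The numbering direction is chosen so that numbering from this end puts the carbonyl group at C-4 rather than C-9.
This places the carbonyl at C-4; the triple bond between C-2 and C-3; a chloro group at C-11; a fluoro group at C-12.
Prefixes are listed alphabetically: chloro, fluoro.
Putting it together: 11-chloro-12-fluorododec-2-yn-4-one.

11-chloro-12-fluorododec-2-yn-4-one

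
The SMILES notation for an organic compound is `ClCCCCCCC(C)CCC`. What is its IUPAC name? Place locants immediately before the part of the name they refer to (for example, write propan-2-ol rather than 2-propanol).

The parent chain contains 10 carbons (decane).
Choose the numbering such that the substituent locant set {1,7} is lower than {4,10} at the first point of difference.
That gives a chloro group at C-1; a methyl group at C-7.
Prefixes are listed alphabetically: chloro, methyl.
Assembling the pieces gives 1-chloro-7-methyldecane.

1-chloro-7-methyldecane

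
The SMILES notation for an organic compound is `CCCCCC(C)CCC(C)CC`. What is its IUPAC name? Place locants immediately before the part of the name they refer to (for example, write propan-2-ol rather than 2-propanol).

The longest continuous carbon chain has 11 atoms, so the parent hydride is undecane.
The numbering direction is chosen so that the substituent locant set {3,6} is lower than {6,9} at the first point of difference.
This places methyl groups at C-3 and C-6.
Putting it together: 3,6-dimethylundecane.

3,6-dimethylundecane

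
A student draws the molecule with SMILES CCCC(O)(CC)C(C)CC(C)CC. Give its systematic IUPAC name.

4-ethyl-5,7-dimethylnonan-4-ol

The longest chain bearing the –OH group is 9 carbons long (nonane).
An alcohol (–OH) is the principal characteristic group, giving the suffix -ol.
Choose the numbering such that numbering from this end puts the hydroxyl group at C-4 rather than C-6.
With this numbering: the hydroxyl at C-4; an ethyl group at C-4; methyl groups at C-5 and C-7.
The substituents are ordered alphabetically, ignoring any di-/tri- multipliers.
Assembling the pieces gives 4-ethyl-5,7-dimethylnonan-4-ol.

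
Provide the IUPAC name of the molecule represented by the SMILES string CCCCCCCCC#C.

The longest chain bearing the multiple bond is 10 carbons long (decane).
The chain contains a C≡C triple bond, so the unsaturation ending is -yne.
Number the chain so that numbering from this end puts the triple bond at C-1 rather than C-9.
That gives the triple bond between C-1 and C-2.
The name is dec-1-yne.

dec-1-yne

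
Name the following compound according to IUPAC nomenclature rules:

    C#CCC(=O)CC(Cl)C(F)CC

The longest chain bearing the carbonyl and the multiple bond is 9 carbons long (nonane).
The principal characteristic group is a ketone (C=O on an internal carbon), named with the suffix -one.
A C≡C triple bond in the chain gives the infix -yne-.
Number the chain so that numbering from this end puts the carbonyl group at C-4 rather than C-6.
With this numbering: the carbonyl at C-4; the triple bond between C-1 and C-2; a chloro group at C-6; a fluoro group at C-7.
Substituent prefixes are cited in alphabetical order (multiplying prefixes like di-/tri- are ignored for ordering).
Assembling the pieces gives 6-chloro-7-fluoronon-1-yn-4-one.

6-chloro-7-fluoronon-1-yn-4-one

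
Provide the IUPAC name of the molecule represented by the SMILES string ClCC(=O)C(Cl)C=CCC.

1,3-dichlorohept-4-en-2-one

The longest chain bearing the carbonyl and the multiple bond is 7 carbons long (heptane).
The highest-priority functional group is a ketone (C=O on an internal carbon), so the name ends in -one.
There is one C=C double bond, indicated by the ending -ene.
The numbering direction is chosen so that numbering from this end puts the carbonyl group at C-2 rather than C-6.
This places the carbonyl at C-2; the double bond between C-4 and C-5; chloro groups at C-1 and C-3.
Putting it together: 1,3-dichlorohept-4-en-2-one.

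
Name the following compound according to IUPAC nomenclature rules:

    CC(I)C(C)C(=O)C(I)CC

2,5-diiodo-3-methylheptan-4-one

The longest carbon chain that includes the carbonyl has 7 carbons, so the parent hydride is heptane.
The highest-priority functional group is a ketone (C=O on an internal carbon), so the name ends in -one.
Number the chain so that the substituent locant set {2,3,5} is lower than {3,5,6} at the first point of difference.
That gives the carbonyl at C-4; iodo groups at C-2 and C-5; a methyl group at C-3.
Substituent prefixes are cited in alphabetical order (multiplying prefixes like di-/tri- are ignored for ordering).
Putting it together: 2,5-diiodo-3-methylheptan-4-one.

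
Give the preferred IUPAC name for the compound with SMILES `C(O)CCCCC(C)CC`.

6-methyloctan-1-ol

The longest carbon chain that includes the –OH group has 8 carbons, so the parent hydride is octane.
The highest-priority functional group is an alcohol (–OH), so the name ends in -ol.
Number the chain so that numbering from this end puts the hydroxyl group at C-1 rather than C-8.
With this numbering: the hydroxyl at C-1; a methyl group at C-6.
The name is 6-methyloctan-1-ol.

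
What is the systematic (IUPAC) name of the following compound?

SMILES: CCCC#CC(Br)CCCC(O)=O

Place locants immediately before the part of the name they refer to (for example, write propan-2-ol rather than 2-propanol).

5-bromodec-6-ynoic acid

The longest carbon chain that includes the –COOH group and the multiple bond has 10 carbons, so the parent hydride is decane.
The principal characteristic group is a carboxylic acid (terminal –COOH), named with the suffix -oic acid.
The chain contains a C≡C triple bond, so the unsaturation ending is -yne.
Number the chain so that the carboxylic acid carbon is C-1 by definition.
This places the triple bond between C-6 and C-7; a bromo group at C-5.
The name is 5-bromodec-6-ynoic acid.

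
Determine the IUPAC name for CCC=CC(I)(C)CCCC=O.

Counting along the main chain through the –CHO group and the multiple bond gives 9 carbons: the parent is nonane.
The highest-priority functional group is an aldehyde (terminal –CHO), so the name ends in -al.
The chain contains a C=C double bond, so the unsaturation ending is -ene.
Number the chain so that the aldehyde carbon is C-1 by definition.
This places the double bond between C-6 and C-7; an iodo group at C-5; a methyl group at C-5.
Prefixes are listed alphabetically: iodo, methyl.
Assembling the pieces gives 5-iodo-5-methylnon-6-enal.

5-iodo-5-methylnon-6-enal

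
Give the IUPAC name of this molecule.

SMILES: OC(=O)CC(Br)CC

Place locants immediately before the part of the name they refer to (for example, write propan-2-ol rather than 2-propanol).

Counting along the main chain through the –COOH group gives 5 carbons: the parent is pentane.
A carboxylic acid (terminal –COOH) is the principal characteristic group, giving the suffix -oic acid.
Number the chain so that the carboxylic acid carbon is C-1 by definition.
With this numbering: a bromo group at C-3.
Assembling the pieces gives 3-bromopentanoic acid.

3-bromopentanoic acid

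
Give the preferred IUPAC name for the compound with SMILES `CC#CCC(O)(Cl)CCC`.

The longest carbon chain that includes the –OH group and the multiple bond has 8 carbons, so the parent hydride is octane.
The principal characteristic group is an alcohol (–OH), named with the suffix -ol.
There is one C≡C triple bond, indicated by the ending -yne.
The numbering direction is chosen so that numbering from this end puts the hydroxyl group at C-4 rather than C-5.
This places the hydroxyl at C-4; the triple bond between C-6 and C-7; a chloro group at C-4.
Assembling the pieces gives 4-chlorooct-6-yn-4-ol.

4-chlorooct-6-yn-4-ol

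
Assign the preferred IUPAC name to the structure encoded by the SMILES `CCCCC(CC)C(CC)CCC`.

The longest carbon chain is 9 atoms: the parent is nonane.
Choose the numbering such that the substituent locant set {4,5} is lower than {5,6} at the first point of difference.
That gives ethyl groups at C-4 and C-5.
Putting it together: 4,5-diethylnonane.

4,5-diethylnonane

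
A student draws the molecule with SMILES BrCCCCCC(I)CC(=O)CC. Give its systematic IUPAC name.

The longest chain bearing the carbonyl is 10 carbons long (decane).
The principal characteristic group is a ketone (C=O on an internal carbon), named with the suffix -one.
The numbering direction is chosen so that numbering from this end puts the carbonyl group at C-3 rather than C-8.
That gives the carbonyl at C-3; a bromo group at C-10; an iodo group at C-5.
The substituents are ordered alphabetically, ignoring any di-/tri- multipliers.
Assembling the pieces gives 10-bromo-5-iododecan-3-one.

10-bromo-5-iododecan-3-one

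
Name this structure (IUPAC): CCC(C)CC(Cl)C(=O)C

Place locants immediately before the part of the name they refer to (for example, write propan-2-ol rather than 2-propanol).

The longest chain bearing the carbonyl is 7 carbons long (heptane).
A ketone (C=O on an internal carbon) is the principal characteristic group, giving the suffix -one.
Choose the numbering such that numbering from this end puts the carbonyl group at C-2 rather than C-6.
This places the carbonyl at C-2; a chloro group at C-3; a methyl group at C-5.
The substituents are ordered alphabetically, ignoring any di-/tri- multipliers.
Assembling the pieces gives 3-chloro-5-methylheptan-2-one.

3-chloro-5-methylheptan-2-one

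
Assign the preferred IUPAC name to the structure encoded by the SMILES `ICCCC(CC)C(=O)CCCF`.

The longest chain bearing the carbonyl is 8 carbons long (octane).
A ketone (C=O on an internal carbon) is the principal characteristic group, giving the suffix -one.
The numbering direction is chosen so that numbering from this end puts the carbonyl group at C-4 rather than C-5.
This places the carbonyl at C-4; an ethyl group at C-5; a fluoro group at C-1; an iodo group at C-8.
The substituents are ordered alphabetically, ignoring any di-/tri- multipliers.
Assembling the pieces gives 5-ethyl-1-fluoro-8-iodooctan-4-one.

5-ethyl-1-fluoro-8-iodooctan-4-one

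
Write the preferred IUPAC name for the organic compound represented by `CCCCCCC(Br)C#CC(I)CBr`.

The longest chain bearing the multiple bond is 11 carbons long (undecane).
There is one C≡C triple bond, indicated by the ending -yne.
Number the chain so that numbering from this end puts the triple bond at C-3 rather than C-8.
With this numbering: the triple bond between C-3 and C-4; bromo groups at C-1 and C-5; an iodo group at C-2.
Prefixes are listed alphabetically: bromo, iodo.
Assembling the pieces gives 1,5-dibromo-2-iodoundec-3-yne.

1,5-dibromo-2-iodoundec-3-yne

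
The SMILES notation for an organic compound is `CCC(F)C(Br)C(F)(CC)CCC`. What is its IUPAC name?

The longest continuous carbon chain has 8 atoms, so the parent hydride is octane.
Choose the numbering such that the substituent locant set {3,4,5,5} is lower than {4,4,5,6} at the first point of difference.
With this numbering: a bromo group at C-4; an ethyl group at C-5; fluoro groups at C-3 and C-5.
Substituent prefixes are cited in alphabetical order (multiplying prefixes like di-/tri- are ignored for ordering).
The name is 4-bromo-5-ethyl-3,5-difluorooctane.

4-bromo-5-ethyl-3,5-difluorooctane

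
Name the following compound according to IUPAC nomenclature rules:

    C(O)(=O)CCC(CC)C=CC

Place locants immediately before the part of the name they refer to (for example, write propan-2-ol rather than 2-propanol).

The longest chain bearing the –COOH group and the multiple bond is 7 carbons long (heptane).
The principal characteristic group is a carboxylic acid (terminal –COOH), named with the suffix -oic acid.
A C=C double bond in the chain gives the infix -ene-.
Choose the numbering such that the carboxylic acid carbon is C-1 by definition.
This places the double bond between C-5 and C-6; an ethyl group at C-4.
Assembling the pieces gives 4-ethylhept-5-enoic acid.

4-ethylhept-5-enoic acid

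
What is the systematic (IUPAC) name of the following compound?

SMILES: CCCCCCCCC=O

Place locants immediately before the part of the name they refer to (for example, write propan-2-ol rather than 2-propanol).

Counting along the main chain through the –CHO group gives 9 carbons: the parent is nonane.
An aldehyde (terminal –CHO) is the principal characteristic group, giving the suffix -al.
The numbering direction is chosen so that the aldehyde carbon is C-1 by definition.
Putting it together: nonanal.

nonanal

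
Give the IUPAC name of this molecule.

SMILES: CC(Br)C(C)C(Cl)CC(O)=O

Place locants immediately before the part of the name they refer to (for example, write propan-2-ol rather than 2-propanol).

Counting along the main chain through the –COOH group gives 6 carbons: the parent is hexane.
A carboxylic acid (terminal –COOH) is the principal characteristic group, giving the suffix -oic acid.
Choose the numbering such that the carboxylic acid carbon is C-1 by definition.
This places a bromo group at C-5; a chloro group at C-3; a methyl group at C-4.
Substituent prefixes are cited in alphabetical order (multiplying prefixes like di-/tri- are ignored for ordering).
Assembling the pieces gives 5-bromo-3-chloro-4-methylhexanoic acid.

5-bromo-3-chloro-4-methylhexanoic acid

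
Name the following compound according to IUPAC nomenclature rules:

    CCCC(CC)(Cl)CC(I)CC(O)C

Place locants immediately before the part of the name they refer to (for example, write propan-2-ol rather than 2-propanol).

The longest chain bearing the –OH group is 9 carbons long (nonane).
The principal characteristic group is an alcohol (–OH), named with the suffix -ol.
Number the chain so that numbering from this end puts the hydroxyl group at C-2 rather than C-8.
This places the hydroxyl at C-2; a chloro group at C-6; an ethyl group at C-6; an iodo group at C-4.
Prefixes are listed alphabetically: chloro, ethyl, iodo.
The name is 6-chloro-6-ethyl-4-iodononan-2-ol.

6-chloro-6-ethyl-4-iodononan-2-ol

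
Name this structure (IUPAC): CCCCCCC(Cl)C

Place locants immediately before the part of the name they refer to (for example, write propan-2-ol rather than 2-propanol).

2-chlorooctane

The longest continuous carbon chain has 8 atoms, so the parent hydride is octane.
The numbering direction is chosen so that the substituent locant set {2} is lower than {7} at the first point of difference.
This places a chloro group at C-2.
The name is 2-chlorooctane.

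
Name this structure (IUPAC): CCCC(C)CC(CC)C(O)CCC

Counting along the main chain through the –OH group gives 10 carbons: the parent is decane.
The principal characteristic group is an alcohol (–OH), named with the suffix -ol.
The numbering direction is chosen so that numbering from this end puts the hydroxyl group at C-4 rather than C-7.
With this numbering: the hydroxyl at C-4; an ethyl group at C-5; a methyl group at C-7.
The substituents are ordered alphabetically, ignoring any di-/tri- multipliers.
Assembling the pieces gives 5-ethyl-7-methyldecan-4-ol.

5-ethyl-7-methyldecan-4-ol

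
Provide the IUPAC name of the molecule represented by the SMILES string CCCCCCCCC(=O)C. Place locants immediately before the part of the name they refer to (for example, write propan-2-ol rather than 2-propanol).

The longest chain bearing the carbonyl is 10 carbons long (decane).
A ketone (C=O on an internal carbon) is the principal characteristic group, giving the suffix -one.
Choose the numbering such that numbering from this end puts the carbonyl group at C-2 rather than C-9.
With this numbering: the carbonyl at C-2.
Putting it together: decan-2-one.

decan-2-one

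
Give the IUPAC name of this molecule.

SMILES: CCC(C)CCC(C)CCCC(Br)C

2-bromo-6,9-dimethylundecane

The longest continuous carbon chain has 11 atoms, so the parent hydride is undecane.
Choose the numbering such that the substituent locant set {2,6,9} is lower than {3,6,10} at the first point of difference.
This places a bromo group at C-2; methyl groups at C-6 and C-9.
The substituents are ordered alphabetically, ignoring any di-/tri- multipliers.
The name is 2-bromo-6,9-dimethylundecane.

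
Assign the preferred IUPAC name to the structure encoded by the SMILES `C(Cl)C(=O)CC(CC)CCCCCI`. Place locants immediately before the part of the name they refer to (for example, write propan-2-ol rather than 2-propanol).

Counting along the main chain through the carbonyl gives 9 carbons: the parent is nonane.
The principal characteristic group is a ketone (C=O on an internal carbon), named with the suffix -one.
Number the chain so that numbering from this end puts the carbonyl group at C-2 rather than C-8.
With this numbering: the carbonyl at C-2; a chloro group at C-1; an ethyl group at C-4; an iodo group at C-9.
Prefixes are listed alphabetically: chloro, ethyl, iodo.
Assembling the pieces gives 1-chloro-4-ethyl-9-iodononan-2-one.

1-chloro-4-ethyl-9-iodononan-2-one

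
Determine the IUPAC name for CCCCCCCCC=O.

Counting along the main chain through the –CHO group gives 9 carbons: the parent is nonane.
An aldehyde (terminal –CHO) is the principal characteristic group, giving the suffix -al.
The numbering direction is chosen so that the aldehyde carbon is C-1 by definition.
Putting it together: nonanal.

nonanal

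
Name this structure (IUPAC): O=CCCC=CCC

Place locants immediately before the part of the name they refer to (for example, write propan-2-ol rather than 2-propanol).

The longest carbon chain that includes the –CHO group and the multiple bond has 7 carbons, so the parent hydride is heptane.
The highest-priority functional group is an aldehyde (terminal –CHO), so the name ends in -al.
A C=C double bond in the chain gives the infix -ene-.
Choose the numbering such that the aldehyde carbon is C-1 by definition.
That gives the double bond between C-4 and C-5.
The name is hept-4-enal.

hept-4-enal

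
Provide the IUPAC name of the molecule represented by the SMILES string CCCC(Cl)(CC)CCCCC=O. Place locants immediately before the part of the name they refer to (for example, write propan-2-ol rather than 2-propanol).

6-chloro-6-ethylnonanal

The longest chain bearing the –CHO group is 9 carbons long (nonane).
The principal characteristic group is an aldehyde (terminal –CHO), named with the suffix -al.
Number the chain so that the aldehyde carbon is C-1 by definition.
That gives a chloro group at C-6; an ethyl group at C-6.
Prefixes are listed alphabetically: chloro, ethyl.
Assembling the pieces gives 6-chloro-6-ethylnonanal.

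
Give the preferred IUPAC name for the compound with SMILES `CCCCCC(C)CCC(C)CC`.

The longest carbon chain is 11 atoms: the parent is undecane.
The numbering direction is chosen so that the substituent locant set {3,6} is lower than {6,9} at the first point of difference.
This places methyl groups at C-3 and C-6.
Assembling the pieces gives 3,6-dimethylundecane.

3,6-dimethylundecane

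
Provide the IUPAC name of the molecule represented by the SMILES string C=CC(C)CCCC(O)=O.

The longest carbon chain that includes the –COOH group and the multiple bond has 7 carbons, so the parent hydride is heptane.
A carboxylic acid (terminal –COOH) is the principal characteristic group, giving the suffix -oic acid.
There is one C=C double bond, indicated by the ending -ene.
Choose the numbering such that the carboxylic acid carbon is C-1 by definition.
This places the double bond between C-6 and C-7; a methyl group at C-5.
Putting it together: 5-methylhept-6-enoic acid.

5-methylhept-6-enoic acid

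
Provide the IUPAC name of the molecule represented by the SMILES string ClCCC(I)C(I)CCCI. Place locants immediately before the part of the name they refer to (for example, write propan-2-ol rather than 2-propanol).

1-chloro-3,4,7-triiodoheptane

The longest continuous carbon chain has 7 atoms, so the parent hydride is heptane.
Choose the numbering such that the substituent locant set {1,3,4,7} is lower than {1,4,5,7} at the first point of difference.
This places a chloro group at C-1; iodo groups at C-3 and C-4 and C-7.
Substituent prefixes are cited in alphabetical order (multiplying prefixes like di-/tri- are ignored for ordering).
Putting it together: 1-chloro-3,4,7-triiodoheptane.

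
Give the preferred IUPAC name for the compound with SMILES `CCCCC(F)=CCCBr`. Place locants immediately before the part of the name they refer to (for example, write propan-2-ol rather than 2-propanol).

The longest carbon chain that includes the multiple bond has 8 carbons, so the parent hydride is octane.
There is one C=C double bond, indicated by the ending -ene.
Choose the numbering such that numbering from this end puts the double bond at C-3 rather than C-5.
This places the double bond between C-3 and C-4; a bromo group at C-1; a fluoro group at C-4.
The substituents are ordered alphabetically, ignoring any di-/tri- multipliers.
Assembling the pieces gives 1-bromo-4-fluorooct-3-ene.

1-bromo-4-fluorooct-3-ene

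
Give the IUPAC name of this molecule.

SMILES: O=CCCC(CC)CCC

4-ethylheptanal

The longest carbon chain that includes the –CHO group has 7 carbons, so the parent hydride is heptane.
The highest-priority functional group is an aldehyde (terminal –CHO), so the name ends in -al.
Choose the numbering such that the aldehyde carbon is C-1 by definition.
This places an ethyl group at C-4.
Assembling the pieces gives 4-ethylheptanal.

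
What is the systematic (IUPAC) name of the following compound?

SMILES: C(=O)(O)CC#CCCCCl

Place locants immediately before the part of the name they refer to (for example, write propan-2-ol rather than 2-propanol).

The longest chain bearing the –COOH group and the multiple bond is 7 carbons long (heptane).
The principal characteristic group is a carboxylic acid (terminal –COOH), named with the suffix -oic acid.
The chain contains a C≡C triple bond, so the unsaturation ending is -yne.
The numbering direction is chosen so that the carboxylic acid carbon is C-1 by definition.
This places the triple bond between C-3 and C-4; a chloro group at C-7.
Putting it together: 7-chlorohept-3-ynoic acid.

7-chlorohept-3-ynoic acid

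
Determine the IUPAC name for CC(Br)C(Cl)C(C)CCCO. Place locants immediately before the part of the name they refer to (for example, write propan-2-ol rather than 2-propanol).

The longest chain bearing the –OH group is 7 carbons long (heptane).
An alcohol (–OH) is the principal characteristic group, giving the suffix -ol.
Number the chain so that numbering from this end puts the hydroxyl group at C-1 rather than C-7.
That gives the hydroxyl at C-1; a bromo group at C-6; a chloro group at C-5; a methyl group at C-4.
Prefixes are listed alphabetically: bromo, chloro, methyl.
The name is 6-bromo-5-chloro-4-methylheptan-1-ol.

6-bromo-5-chloro-4-methylheptan-1-ol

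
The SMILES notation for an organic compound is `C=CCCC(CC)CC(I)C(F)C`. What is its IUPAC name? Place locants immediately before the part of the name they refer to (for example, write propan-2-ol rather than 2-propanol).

5-ethyl-8-fluoro-7-iodonon-1-ene

The longest carbon chain that includes the multiple bond has 9 carbons, so the parent hydride is nonane.
A C=C double bond in the chain gives the infix -ene-.
Number the chain so that numbering from this end puts the double bond at C-1 rather than C-8.
With this numbering: the double bond between C-1 and C-2; an ethyl group at C-5; a fluoro group at C-8; an iodo group at C-7.
Prefixes are listed alphabetically: ethyl, fluoro, iodo.
Putting it together: 5-ethyl-8-fluoro-7-iodonon-1-ene.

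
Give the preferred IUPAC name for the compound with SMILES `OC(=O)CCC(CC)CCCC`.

4-ethyloctanoic acid

The longest chain bearing the –COOH group is 8 carbons long (octane).
A carboxylic acid (terminal –COOH) is the principal characteristic group, giving the suffix -oic acid.
The numbering direction is chosen so that the carboxylic acid carbon is C-1 by definition.
That gives an ethyl group at C-4.
Assembling the pieces gives 4-ethyloctanoic acid.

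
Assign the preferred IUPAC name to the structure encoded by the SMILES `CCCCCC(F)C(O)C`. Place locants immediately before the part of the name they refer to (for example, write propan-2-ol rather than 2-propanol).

The longest carbon chain that includes the –OH group has 8 carbons, so the parent hydride is octane.
The highest-priority functional group is an alcohol (–OH), so the name ends in -ol.
Choose the numbering such that numbering from this end puts the hydroxyl group at C-2 rather than C-7.
This places the hydroxyl at C-2; a fluoro group at C-3.
Putting it together: 3-fluorooctan-2-ol.

3-fluorooctan-2-ol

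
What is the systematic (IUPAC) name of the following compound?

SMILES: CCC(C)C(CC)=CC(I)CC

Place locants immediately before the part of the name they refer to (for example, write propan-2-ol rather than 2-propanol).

Counting along the main chain through the multiple bond gives 8 carbons: the parent is octane.
There is one C=C double bond, indicated by the ending -ene.
The numbering direction is chosen so that the substituent locant set {3,4,6} is lower than {3,5,6} at the first point of difference.
This places the double bond between C-4 and C-5; an ethyl group at C-4; an iodo group at C-6; a methyl group at C-3.
Prefixes are listed alphabetically: ethyl, iodo, methyl.
The name is 4-ethyl-6-iodo-3-methyloct-4-ene.

4-ethyl-6-iodo-3-methyloct-4-ene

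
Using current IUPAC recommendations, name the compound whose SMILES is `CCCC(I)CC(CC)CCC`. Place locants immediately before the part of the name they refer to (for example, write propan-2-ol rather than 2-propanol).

The longest carbon chain is 9 atoms: the parent is nonane.
Choose the numbering such that the locant sets are identical either way, so the alphabetically earlier ethyl substituent takes the lower locant (4 rather than 6).
This places an ethyl group at C-4; an iodo group at C-6.
Substituent prefixes are cited in alphabetical order (multiplying prefixes like di-/tri- are ignored for ordering).
The name is 4-ethyl-6-iodononane.

4-ethyl-6-iodononane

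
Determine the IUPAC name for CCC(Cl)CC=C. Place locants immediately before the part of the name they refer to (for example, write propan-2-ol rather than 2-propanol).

4-chlorohex-1-ene

The longest carbon chain that includes the multiple bond has 6 carbons, so the parent hydride is hexane.
There is one C=C double bond, indicated by the ending -ene.
The numbering direction is chosen so that numbering from this end puts the double bond at C-1 rather than C-5.
This places the double bond between C-1 and C-2; a chloro group at C-4.
Putting it together: 4-chlorohex-1-ene.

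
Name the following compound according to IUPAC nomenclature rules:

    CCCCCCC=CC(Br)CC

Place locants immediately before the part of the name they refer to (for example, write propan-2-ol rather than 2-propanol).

3-bromoundec-4-ene

Counting along the main chain through the multiple bond gives 11 carbons: the parent is undecane.
A C=C double bond in the chain gives the infix -ene-.
Choose the numbering such that numbering from this end puts the double bond at C-4 rather than C-7.
That gives the double bond between C-4 and C-5; a bromo group at C-3.
Assembling the pieces gives 3-bromoundec-4-ene.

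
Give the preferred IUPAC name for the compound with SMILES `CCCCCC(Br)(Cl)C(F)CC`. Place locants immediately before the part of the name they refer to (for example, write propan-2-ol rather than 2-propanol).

The longest carbon chain is 9 atoms: the parent is nonane.
Choose the numbering such that the substituent locant set {3,4,4} is lower than {6,6,7} at the first point of difference.
With this numbering: a bromo group at C-4; a chloro group at C-4; a fluoro group at C-3.
The substituents are ordered alphabetically, ignoring any di-/tri- multipliers.
Putting it together: 4-bromo-4-chloro-3-fluorononane.

4-bromo-4-chloro-3-fluorononane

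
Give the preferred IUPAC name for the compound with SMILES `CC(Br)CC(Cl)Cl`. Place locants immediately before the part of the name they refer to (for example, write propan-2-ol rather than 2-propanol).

3-bromo-1,1-dichlorobutane

The longest carbon chain is 4 atoms: the parent is butane.
Number the chain so that the substituent locant set {1,1,3} is lower than {2,4,4} at the first point of difference.
With this numbering: a bromo group at C-3; two chloro groups at C-1.
Substituent prefixes are cited in alphabetical order (multiplying prefixes like di-/tri- are ignored for ordering).
Assembling the pieces gives 3-bromo-1,1-dichlorobutane.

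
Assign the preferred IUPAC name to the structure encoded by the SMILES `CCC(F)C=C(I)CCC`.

3-fluoro-5-iodooct-4-ene

The longest chain bearing the multiple bond is 8 carbons long (octane).
There is one C=C double bond, indicated by the ending -ene.
The numbering direction is chosen so that the substituent locant set {3,5} is lower than {4,6} at the first point of difference.
With this numbering: the double bond between C-4 and C-5; a fluoro group at C-3; an iodo group at C-5.
The substituents are ordered alphabetically, ignoring any di-/tri- multipliers.
The name is 3-fluoro-5-iodooct-4-ene.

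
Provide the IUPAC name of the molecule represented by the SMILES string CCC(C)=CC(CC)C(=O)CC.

4-ethyl-6-methyloct-5-en-3-one

The longest chain bearing the carbonyl and the multiple bond is 8 carbons long (octane).
A ketone (C=O on an internal carbon) is the principal characteristic group, giving the suffix -one.
A C=C double bond in the chain gives the infix -ene-.
The numbering direction is chosen so that numbering from this end puts the carbonyl group at C-3 rather than C-6.
That gives the carbonyl at C-3; the double bond between C-5 and C-6; an ethyl group at C-4; a methyl group at C-6.
The substituents are ordered alphabetically, ignoring any di-/tri- multipliers.
Assembling the pieces gives 4-ethyl-6-methyloct-5-en-3-one.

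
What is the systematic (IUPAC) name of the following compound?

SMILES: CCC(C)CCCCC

3-methyloctane

The longest continuous carbon chain has 8 atoms, so the parent hydride is octane.
The numbering direction is chosen so that the substituent locant set {3} is lower than {6} at the first point of difference.
With this numbering: a methyl group at C-3.
Assembling the pieces gives 3-methyloctane.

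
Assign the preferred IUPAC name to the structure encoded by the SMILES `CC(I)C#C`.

Counting along the main chain through the multiple bond gives 4 carbons: the parent is butane.
A C≡C triple bond in the chain gives the infix -yne-.
Choose the numbering such that numbering from this end puts the triple bond at C-1 rather than C-3.
With this numbering: the triple bond between C-1 and C-2; an iodo group at C-3.
Putting it together: 3-iodobut-1-yne.

3-iodobut-1-yne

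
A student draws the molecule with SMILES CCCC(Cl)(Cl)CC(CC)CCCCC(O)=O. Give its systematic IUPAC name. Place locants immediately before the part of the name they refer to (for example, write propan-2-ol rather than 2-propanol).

8,8-dichloro-6-ethylundecanoic acid

The longest carbon chain that includes the –COOH group has 11 carbons, so the parent hydride is undecane.
The principal characteristic group is a carboxylic acid (terminal –COOH), named with the suffix -oic acid.
Choose the numbering such that the carboxylic acid carbon is C-1 by definition.
This places two chloro groups at C-8; an ethyl group at C-6.
Prefixes are listed alphabetically: chloro, ethyl.
The name is 8,8-dichloro-6-ethylundecanoic acid.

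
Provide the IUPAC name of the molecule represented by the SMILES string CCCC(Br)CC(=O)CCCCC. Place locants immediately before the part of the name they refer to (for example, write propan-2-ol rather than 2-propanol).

Counting along the main chain through the carbonyl gives 11 carbons: the parent is undecane.
The principal characteristic group is a ketone (C=O on an internal carbon), named with the suffix -one.
Number the chain so that the substituent locant set {4} is lower than {8} at the first point of difference.
With this numbering: the carbonyl at C-6; a bromo group at C-4.
Assembling the pieces gives 4-bromoundecan-6-one.

4-bromoundecan-6-one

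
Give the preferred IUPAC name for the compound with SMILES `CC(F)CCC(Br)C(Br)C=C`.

The longest carbon chain that includes the multiple bond has 8 carbons, so the parent hydride is octane.
A C=C double bond in the chain gives the infix -ene-.
Number the chain so that numbering from this end puts the double bond at C-1 rather than C-7.
That gives the double bond between C-1 and C-2; bromo groups at C-3 and C-4; a fluoro group at C-7.
Prefixes are listed alphabetically: bromo, fluoro.
Assembling the pieces gives 3,4-dibromo-7-fluorooct-1-ene.

3,4-dibromo-7-fluorooct-1-ene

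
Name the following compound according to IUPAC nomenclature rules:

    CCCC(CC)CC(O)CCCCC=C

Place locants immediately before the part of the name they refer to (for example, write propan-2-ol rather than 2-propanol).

The longest carbon chain that includes the –OH group and the multiple bond has 12 carbons, so the parent hydride is dodecane.
The principal characteristic group is an alcohol (–OH), named with the suffix -ol.
There is one C=C double bond, indicated by the ending -ene.
Number the chain so that numbering from this end puts the hydroxyl group at C-6 rather than C-7.
With this numbering: the hydroxyl at C-6; the double bond between C-11 and C-12; an ethyl group at C-4.
The name is 4-ethyldodec-11-en-6-ol.

4-ethyldodec-11-en-6-ol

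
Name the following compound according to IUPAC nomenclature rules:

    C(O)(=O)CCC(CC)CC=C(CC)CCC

4,7-diethyldec-6-enoic acid

The longest carbon chain that includes the –COOH group and the multiple bond has 10 carbons, so the parent hydride is decane.
The principal characteristic group is a carboxylic acid (terminal –COOH), named with the suffix -oic acid.
There is one C=C double bond, indicated by the ending -ene.
The numbering direction is chosen so that the carboxylic acid carbon is C-1 by definition.
With this numbering: the double bond between C-6 and C-7; ethyl groups at C-4 and C-7.
Assembling the pieces gives 4,7-diethyldec-6-enoic acid.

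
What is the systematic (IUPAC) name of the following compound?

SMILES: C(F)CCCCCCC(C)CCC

1-fluoro-8-methylundecane

The parent chain contains 11 carbons (undecane).
The numbering direction is chosen so that the substituent locant set {1,8} is lower than {4,11} at the first point of difference.
This places a fluoro group at C-1; a methyl group at C-8.
The substituents are ordered alphabetically, ignoring any di-/tri- multipliers.
Putting it together: 1-fluoro-8-methylundecane.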